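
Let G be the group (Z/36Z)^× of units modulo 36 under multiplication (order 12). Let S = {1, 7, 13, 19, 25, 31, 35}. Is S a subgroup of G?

|S| = 7 does not divide |G| = 12, so by Lagrange S is not a subgroup.

No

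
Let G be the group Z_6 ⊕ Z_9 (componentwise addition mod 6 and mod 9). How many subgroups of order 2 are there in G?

1

|G| = 54 and 2 | 54, so subgroups of order 2 are possible by Lagrange.
The subgroups of order 2 are: {(0,0), (3,0)}.
So G has 1 subgroup of order 2.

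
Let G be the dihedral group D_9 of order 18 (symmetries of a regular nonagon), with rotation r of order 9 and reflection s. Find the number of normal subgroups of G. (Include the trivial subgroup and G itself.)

G has 16 subgroups. Checking conjugation-invariance by order — order 1: 1/1 normal; order 2: 0/9 normal; order 3: 1/1 normal; order 6: 0/3 normal; order 9: 1/1 normal; order 18: 1/1 normal.
Total normal subgroups: 4.

4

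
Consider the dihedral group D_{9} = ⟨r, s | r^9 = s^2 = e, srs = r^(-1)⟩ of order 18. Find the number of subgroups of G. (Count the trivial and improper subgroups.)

16

|G| = 18, so by Lagrange every subgroup order divides 18. Divisors: 1, 2, 3, 6, 9, 18.
Subgroups by order — order 1: 1; order 2: 9; order 3: 1; order 6: 3; order 9: 1; order 18: 1.
Total: 1 + 9 + 1 + 3 + 1 + 1 = 16.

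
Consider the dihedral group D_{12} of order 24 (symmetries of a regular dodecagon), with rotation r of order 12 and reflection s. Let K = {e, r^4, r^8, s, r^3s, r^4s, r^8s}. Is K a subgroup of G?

No

|K| = 7 does not divide |G| = 24, so by Lagrange K is not a subgroup.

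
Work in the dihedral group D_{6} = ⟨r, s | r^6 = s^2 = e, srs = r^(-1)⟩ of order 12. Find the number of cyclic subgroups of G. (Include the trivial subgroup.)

10

A cyclic subgroup of order d is generated by each of its φ(d) elements of order d, so the cyclic subgroups of order d number (#elements of order d)/φ(d).
Cyclic subgroups by order — order 1: 1; order 2: 7; order 3: 1; order 6: 1.
Total: 10.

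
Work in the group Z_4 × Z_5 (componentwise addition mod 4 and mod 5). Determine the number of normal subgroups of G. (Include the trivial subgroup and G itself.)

G is abelian, so every subgroup is normal.
G has 6 subgroups in total, hence 6 normal subgroups.

6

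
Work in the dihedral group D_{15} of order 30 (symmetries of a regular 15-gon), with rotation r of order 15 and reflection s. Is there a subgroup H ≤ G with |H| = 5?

Yes

5 | 30. A subgroup of order 5 is {e, r^3, r^6, r^9, r^12}.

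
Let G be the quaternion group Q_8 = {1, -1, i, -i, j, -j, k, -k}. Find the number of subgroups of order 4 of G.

|G| = 8 and 4 | 8, so subgroups of order 4 are possible by Lagrange.
The subgroups of order 4 are: {1, -1, i, -i}; {1, -1, j, -j}; {1, -1, k, -k}.
So G has 3 subgroups of order 4.

3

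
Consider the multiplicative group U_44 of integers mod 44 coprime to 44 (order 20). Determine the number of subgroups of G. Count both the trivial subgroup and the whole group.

10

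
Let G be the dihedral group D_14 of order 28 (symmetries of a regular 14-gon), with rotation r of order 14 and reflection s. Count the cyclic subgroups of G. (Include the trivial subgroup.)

18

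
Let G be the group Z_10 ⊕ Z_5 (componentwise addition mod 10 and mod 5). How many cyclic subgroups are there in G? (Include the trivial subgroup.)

14

Each element a generates a cyclic subgroup ⟨a⟩; distinct elements may generate the same one (a cyclic group of order d has φ(d) generators).
Cyclic subgroups by order — order 1: 1; order 2: 1; order 5: 6; order 10: 6.
Total: 14.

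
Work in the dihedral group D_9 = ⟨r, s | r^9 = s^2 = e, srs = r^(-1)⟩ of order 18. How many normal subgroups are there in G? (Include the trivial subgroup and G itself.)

G has 16 subgroups. Checking conjugation-invariance by order — order 1: 1/1 normal; order 2: 0/9 normal; order 3: 1/1 normal; order 6: 0/3 normal; order 9: 1/1 normal; order 18: 1/1 normal.
Total normal subgroups: 4.

4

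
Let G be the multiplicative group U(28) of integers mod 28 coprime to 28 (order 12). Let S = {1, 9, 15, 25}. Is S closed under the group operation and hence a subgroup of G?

No

Closure fails: 9 · 15 = 23 ∉ S. So S is not a subgroup.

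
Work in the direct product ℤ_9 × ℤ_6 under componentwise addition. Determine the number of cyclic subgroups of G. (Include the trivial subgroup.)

A cyclic subgroup of order d is generated by each of its φ(d) elements of order d, so the cyclic subgroups of order d number (#elements of order d)/φ(d).
Cyclic subgroups by order — order 1: 1; order 2: 1; order 3: 4; order 6: 4; order 9: 3; order 18: 3.
Total: 16.

16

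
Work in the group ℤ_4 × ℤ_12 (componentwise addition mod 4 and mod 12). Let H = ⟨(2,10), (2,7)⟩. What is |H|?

24

|⟨(2,10)⟩| = 6 and |⟨(2,7)⟩| = 12, so |H| is a multiple of lcm(6, 12) = 12 and divides |G| = 48.
Closing under the operation: H = {(0,0), (0,1), (0,2), (0,3), (0,4), (0,5), (0,6), (0,7), (0,8), (0,9), (0,10), (0,11), (2,0), (2,1), (2,2), (2,3), (2,4), (2,5), (2,6), (2,7), (2,8), (2,9), (2,10), (2,11)}, so |H| = 24.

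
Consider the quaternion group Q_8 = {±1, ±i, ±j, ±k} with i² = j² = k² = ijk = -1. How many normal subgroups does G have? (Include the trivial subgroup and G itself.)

6

G has 6 subgroups. Checking conjugation-invariance by order — order 1: 1/1 normal; order 2: 1/1 normal; order 4: 3/3 normal; order 8: 1/1 normal.
Total normal subgroups: 6.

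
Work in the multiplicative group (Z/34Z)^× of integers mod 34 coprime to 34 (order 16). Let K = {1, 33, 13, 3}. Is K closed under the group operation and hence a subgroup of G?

No

3 ∈ K but its inverse 23 ∉ K, so K is not a subgroup.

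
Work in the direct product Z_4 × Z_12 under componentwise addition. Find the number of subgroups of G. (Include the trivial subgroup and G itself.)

|G| = 48, so by Lagrange every subgroup order divides 48. Divisors: 1, 2, 3, 4, 6, 8, 12, 16, 24, 48.
Subgroups by order — order 1: 1; order 2: 3; order 3: 1; order 4: 7; order 6: 3; order 8: 3; order 12: 7; order 16: 1; order 24: 3; order 48: 1.
Total: 1 + 3 + 1 + 7 + 3 + 3 + 7 + 1 + 3 + 1 = 30.

30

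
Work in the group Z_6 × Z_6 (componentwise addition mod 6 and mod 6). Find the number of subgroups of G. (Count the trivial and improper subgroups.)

30

|G| = 36, so by Lagrange every subgroup order divides 36. Divisors: 1, 2, 3, 4, 6, 9, 12, 18, 36.
Subgroups by order — order 1: 1; order 2: 3; order 3: 4; order 4: 1; order 6: 12; order 9: 1; order 12: 4; order 18: 3; order 36: 1.
Total: 1 + 3 + 4 + 1 + 12 + 1 + 4 + 3 + 1 = 30.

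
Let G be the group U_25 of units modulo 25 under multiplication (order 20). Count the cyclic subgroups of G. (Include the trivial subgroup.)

Group the elements of G by the cyclic subgroup they generate; each cyclic subgroup of order d accounts for φ(d) elements.
Cyclic subgroups by order — order 1: 1; order 2: 1; order 4: 1; order 5: 1; order 10: 1; order 20: 1.
Total: 6.

6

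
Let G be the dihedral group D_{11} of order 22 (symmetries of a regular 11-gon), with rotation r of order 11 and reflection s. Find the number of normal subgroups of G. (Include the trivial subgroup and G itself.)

3

G has 14 subgroups. Checking conjugation-invariance by order — order 1: 1/1 normal; order 2: 0/11 normal; order 11: 1/1 normal; order 22: 1/1 normal.
Total normal subgroups: 3.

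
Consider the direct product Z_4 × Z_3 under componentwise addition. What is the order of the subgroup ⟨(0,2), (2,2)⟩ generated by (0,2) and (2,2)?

6

|⟨(0,2)⟩| = 3 and |⟨(2,2)⟩| = 6, so |H| is a multiple of lcm(3, 6) = 6 and divides |G| = 12.
Closing under the operation: H = {(0,0), (0,1), (0,2), (2,0), (2,1), (2,2)}, so |H| = 6.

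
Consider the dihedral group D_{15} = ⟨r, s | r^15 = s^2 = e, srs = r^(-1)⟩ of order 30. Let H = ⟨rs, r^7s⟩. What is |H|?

10

|⟨rs⟩| = 2 and |⟨r^7s⟩| = 2, so |H| is a multiple of lcm(2, 2) = 2 and divides |G| = 30.
Closing under the operation: H = {e, r^3, r^6, r^9, r^12, rs, r^4s, r^7s, r^10s, r^13s}, so |H| = 10.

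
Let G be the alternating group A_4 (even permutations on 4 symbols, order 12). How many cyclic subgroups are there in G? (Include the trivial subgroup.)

8

A cyclic subgroup of order d is generated by each of its φ(d) elements of order d, so the cyclic subgroups of order d number (#elements of order d)/φ(d).
Cyclic subgroups by order — order 1: 1; order 2: 3; order 3: 4.
Total: 8.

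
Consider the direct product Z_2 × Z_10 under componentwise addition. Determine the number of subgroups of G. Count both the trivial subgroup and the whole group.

10

|G| = 20, so by Lagrange every subgroup order divides 20. Divisors: 1, 2, 4, 5, 10, 20.
Subgroups by order — order 1: 1; order 2: 3; order 4: 1; order 5: 1; order 10: 3; order 20: 1.
Total: 1 + 3 + 1 + 1 + 3 + 1 = 10.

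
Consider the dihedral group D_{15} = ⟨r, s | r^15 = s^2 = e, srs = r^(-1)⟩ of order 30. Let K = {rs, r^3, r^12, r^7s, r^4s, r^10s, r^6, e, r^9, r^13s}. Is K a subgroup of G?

|K| = 10 divides |G| = 30, consistent with Lagrange.
K contains the identity, every element's inverse is in K, and K is closed under ·: it is a subgroup.

Yes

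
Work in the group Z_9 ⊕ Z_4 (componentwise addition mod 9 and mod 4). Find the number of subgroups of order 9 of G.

1

|G| = 36 and 9 | 36, so subgroups of order 9 are possible by Lagrange.
The subgroups of order 9 are: {(0,0), (1,0), (2,0), (3,0), (4,0), (5,0), (6,0), (7,0), (8,0)}.
So G has 1 subgroup of order 9.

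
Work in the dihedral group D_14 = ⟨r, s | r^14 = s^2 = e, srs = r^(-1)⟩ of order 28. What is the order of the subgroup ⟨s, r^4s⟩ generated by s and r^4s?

14

|⟨s⟩| = 2 and |⟨r^4s⟩| = 2, so |H| is a multiple of lcm(2, 2) = 2 and divides |G| = 28.
Closing under the operation: H = {e, r^2, r^4, r^6, r^8, r^10, r^12, s, r^2s, r^4s, r^6s, r^8s, r^10s, r^12s}, so |H| = 14.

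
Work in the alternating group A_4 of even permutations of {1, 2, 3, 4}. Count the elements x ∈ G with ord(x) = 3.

8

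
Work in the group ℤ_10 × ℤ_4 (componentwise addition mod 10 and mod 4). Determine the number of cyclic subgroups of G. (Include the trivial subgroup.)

12

Group the elements of G by the cyclic subgroup they generate; each cyclic subgroup of order d accounts for φ(d) elements.
Cyclic subgroups by order — order 1: 1; order 2: 3; order 4: 2; order 5: 1; order 10: 3; order 20: 2.
Total: 12.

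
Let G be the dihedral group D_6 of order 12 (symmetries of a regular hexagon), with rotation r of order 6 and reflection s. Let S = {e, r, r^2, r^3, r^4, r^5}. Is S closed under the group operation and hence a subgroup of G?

Yes

|S| = 6 divides |G| = 12, consistent with Lagrange.
S contains the identity, every element's inverse is in S, and S is closed under ·: it is a subgroup.
In fact S = ⟨r^5⟩.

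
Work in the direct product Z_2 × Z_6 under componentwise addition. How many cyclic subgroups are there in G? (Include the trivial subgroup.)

A cyclic subgroup of order d is generated by each of its φ(d) elements of order d, so the cyclic subgroups of order d number (#elements of order d)/φ(d).
Cyclic subgroups by order — order 1: 1; order 2: 3; order 3: 1; order 6: 3.
Total: 8.

8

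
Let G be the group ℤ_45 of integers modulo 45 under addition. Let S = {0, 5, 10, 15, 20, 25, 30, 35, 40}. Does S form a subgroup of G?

Yes

|S| = 9 divides |G| = 45, consistent with Lagrange.
S contains the identity, every element's inverse is in S, and S is closed under +: it is a subgroup.
In fact S = ⟨35⟩.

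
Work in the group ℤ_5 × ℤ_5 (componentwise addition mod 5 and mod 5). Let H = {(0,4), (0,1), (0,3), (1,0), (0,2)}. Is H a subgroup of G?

No

The identity (0,0) ∉ H, so H is not a subgroup.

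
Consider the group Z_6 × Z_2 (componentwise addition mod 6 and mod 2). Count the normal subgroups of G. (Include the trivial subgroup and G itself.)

G is abelian, so every subgroup is normal.
G has 10 subgroups in total, hence 10 normal subgroups.

10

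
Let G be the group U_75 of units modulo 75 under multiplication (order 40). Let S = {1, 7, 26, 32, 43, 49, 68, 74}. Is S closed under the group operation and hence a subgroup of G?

|S| = 8 divides |G| = 40, consistent with Lagrange.
S contains the identity, every element's inverse is in S, and S is closed under ·: it is a subgroup.

Yes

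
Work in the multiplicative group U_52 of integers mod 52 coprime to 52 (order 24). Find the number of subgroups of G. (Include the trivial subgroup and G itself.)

|G| = 24, so by Lagrange every subgroup order divides 24. Divisors: 1, 2, 3, 4, 6, 8, 12, 24.
Subgroups by order — order 1: 1; order 2: 3; order 3: 1; order 4: 3; order 6: 3; order 8: 1; order 12: 3; order 24: 1.
Total: 1 + 3 + 1 + 3 + 3 + 1 + 3 + 1 = 16.

16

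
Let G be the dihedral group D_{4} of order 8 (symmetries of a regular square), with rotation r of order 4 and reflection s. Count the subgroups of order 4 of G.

|G| = 8 and 4 | 8, so subgroups of order 4 are possible by Lagrange.
The subgroups of order 4 are: {e, r, r^2, r^3}; {e, r^2, s, r^2s}; {e, r^2, rs, r^3s}.
So G has 3 subgroups of order 4.

3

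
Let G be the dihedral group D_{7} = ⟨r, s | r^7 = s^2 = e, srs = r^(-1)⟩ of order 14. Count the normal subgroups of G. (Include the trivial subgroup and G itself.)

3

G has 10 subgroups. Checking conjugation-invariance by order — order 1: 1/1 normal; order 2: 0/7 normal; order 7: 1/1 normal; order 14: 1/1 normal.
Total normal subgroups: 3.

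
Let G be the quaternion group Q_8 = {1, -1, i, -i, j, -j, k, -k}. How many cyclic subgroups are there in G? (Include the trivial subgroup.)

5

A cyclic subgroup of order d is generated by each of its φ(d) elements of order d, so the cyclic subgroups of order d number (#elements of order d)/φ(d).
Cyclic subgroups by order — order 1: 1; order 2: 1; order 4: 3.
Total: 5.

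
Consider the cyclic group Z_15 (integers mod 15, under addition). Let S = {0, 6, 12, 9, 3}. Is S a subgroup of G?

|S| = 5 divides |G| = 15, consistent with Lagrange.
S contains the identity, every element's inverse is in S, and S is closed under +: it is a subgroup.
In fact S = ⟨3⟩.

Yes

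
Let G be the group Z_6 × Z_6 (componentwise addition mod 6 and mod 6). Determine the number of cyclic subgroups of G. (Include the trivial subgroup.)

20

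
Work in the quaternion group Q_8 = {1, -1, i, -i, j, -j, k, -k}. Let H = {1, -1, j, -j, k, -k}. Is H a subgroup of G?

|H| = 6 does not divide |G| = 8, so by Lagrange H is not a subgroup.

No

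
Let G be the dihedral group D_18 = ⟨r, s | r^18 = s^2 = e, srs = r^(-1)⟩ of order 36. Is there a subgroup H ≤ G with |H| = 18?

18 | 36. A subgroup of order 18 is {e, r, r^2, r^3, r^4, r^5, r^6, r^7, r^8, r^9, r^10, r^11, r^12, r^13, r^14, r^15, r^16, r^17}.

Yes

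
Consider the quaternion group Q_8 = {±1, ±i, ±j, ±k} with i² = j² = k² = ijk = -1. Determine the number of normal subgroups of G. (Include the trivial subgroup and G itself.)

6

G has 6 subgroups. Checking conjugation-invariance by order — order 1: 1/1 normal; order 2: 1/1 normal; order 4: 3/3 normal; order 8: 1/1 normal.
Total normal subgroups: 6.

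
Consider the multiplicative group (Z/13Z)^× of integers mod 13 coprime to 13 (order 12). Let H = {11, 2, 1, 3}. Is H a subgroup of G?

No

11 ∈ H but its inverse 6 ∉ H, so H is not a subgroup.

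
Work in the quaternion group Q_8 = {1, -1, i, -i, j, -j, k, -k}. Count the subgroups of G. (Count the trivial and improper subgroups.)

|G| = 8, so by Lagrange every subgroup order divides 8. Divisors: 1, 2, 4, 8.
Subgroups by order — order 1: 1; order 2: 1; order 4: 3; order 8: 1.
Total: 1 + 1 + 3 + 1 = 6.

6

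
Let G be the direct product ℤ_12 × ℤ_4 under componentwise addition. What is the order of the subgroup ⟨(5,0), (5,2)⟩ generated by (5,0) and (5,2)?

|⟨(5,0)⟩| = 12 and |⟨(5,2)⟩| = 12, so |H| is a multiple of lcm(12, 12) = 12 and divides |G| = 48.
Closing under the operation: H = {(0,0), (0,2), (1,0), (1,2), (2,0), (2,2), (3,0), (3,2), (4,0), (4,2), (5,0), (5,2), (6,0), (6,2), (7,0), (7,2), (8,0), (8,2), (9,0), (9,2), (10,0), (10,2), (11,0), (11,2)}, so |H| = 24.

24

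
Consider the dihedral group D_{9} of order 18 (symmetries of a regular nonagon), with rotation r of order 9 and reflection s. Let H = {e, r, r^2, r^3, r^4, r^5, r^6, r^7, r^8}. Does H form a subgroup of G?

|H| = 9 divides |G| = 18, consistent with Lagrange.
H contains the identity, every element's inverse is in H, and H is closed under ·: it is a subgroup.
In fact H = ⟨r^4⟩.

Yes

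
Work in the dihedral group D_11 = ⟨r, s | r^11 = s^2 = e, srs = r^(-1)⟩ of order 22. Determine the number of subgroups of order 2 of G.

|G| = 22 and 2 | 22, so subgroups of order 2 are possible by Lagrange.
The subgroups of order 2 are: {e, r^10s}; {e, r^2s}; {e, r^3s}; {e, r^4s}; … (11 in all).
So G has 11 subgroups of order 2.

11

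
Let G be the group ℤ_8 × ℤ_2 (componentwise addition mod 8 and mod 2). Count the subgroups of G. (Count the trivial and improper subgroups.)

11

|G| = 16, so by Lagrange every subgroup order divides 16. Divisors: 1, 2, 4, 8, 16.
Subgroups by order — order 1: 1; order 2: 3; order 4: 3; order 8: 3; order 16: 1.
Total: 1 + 3 + 3 + 3 + 1 = 11.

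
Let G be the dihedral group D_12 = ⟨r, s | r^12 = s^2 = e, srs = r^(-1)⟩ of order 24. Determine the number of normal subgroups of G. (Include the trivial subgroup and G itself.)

9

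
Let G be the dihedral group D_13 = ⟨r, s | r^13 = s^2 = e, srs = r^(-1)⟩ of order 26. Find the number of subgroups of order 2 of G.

13

|G| = 26 and 2 | 26, so subgroups of order 2 are possible by Lagrange.
The subgroups of order 2 are: {e, r^10s}; {e, r^11s}; {e, r^12s}; {e, r^2s}; … (13 in all).
So G has 13 subgroups of order 2.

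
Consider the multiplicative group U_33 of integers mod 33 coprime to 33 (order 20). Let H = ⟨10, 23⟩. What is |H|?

4

|⟨10⟩| = 2 and |⟨23⟩| = 2, so |H| is a multiple of lcm(2, 2) = 2 and divides |G| = 20.
Closing under the operation: H = {1, 10, 23, 32}, so |H| = 4.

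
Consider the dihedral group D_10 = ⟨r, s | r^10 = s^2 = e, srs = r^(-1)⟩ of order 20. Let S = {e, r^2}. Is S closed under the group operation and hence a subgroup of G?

r^2 ∈ S but its inverse r^8 ∉ S, so S is not a subgroup.

No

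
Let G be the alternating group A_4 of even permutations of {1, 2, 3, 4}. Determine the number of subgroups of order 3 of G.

4

|G| = 12 and 3 | 12, so subgroups of order 3 are possible by Lagrange.
The subgroups of order 3 are: {e, (1 2 3), (1 3 2)}; {e, (1 2 4), (1 4 2)}; {e, (1 3 4), (1 4 3)}; {e, (2 3 4), (2 4 3)}.
So G has 4 subgroups of order 3.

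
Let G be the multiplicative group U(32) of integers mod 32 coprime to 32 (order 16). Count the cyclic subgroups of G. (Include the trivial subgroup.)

Group the elements of G by the cyclic subgroup they generate; each cyclic subgroup of order d accounts for φ(d) elements.
Cyclic subgroups by order — order 1: 1; order 2: 3; order 4: 2; order 8: 2.
Total: 8.

8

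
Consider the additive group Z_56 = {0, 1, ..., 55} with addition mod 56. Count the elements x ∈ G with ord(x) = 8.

4

In a cyclic group of order 56, the number of elements of order d (for d | 56) is φ(d).
φ(8) = 4.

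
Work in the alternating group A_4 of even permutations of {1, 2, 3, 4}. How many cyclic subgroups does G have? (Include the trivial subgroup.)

A cyclic subgroup of order d is generated by each of its φ(d) elements of order d, so the cyclic subgroups of order d number (#elements of order d)/φ(d).
Cyclic subgroups by order — order 1: 1; order 2: 3; order 3: 4.
Total: 8.

8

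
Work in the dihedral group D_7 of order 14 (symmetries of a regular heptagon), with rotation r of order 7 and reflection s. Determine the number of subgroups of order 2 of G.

7

|G| = 14 and 2 | 14, so subgroups of order 2 are possible by Lagrange.
The subgroups of order 2 are: {e, r^2s}; {e, r^3s}; {e, r^4s}; {e, r^5s}; … (7 in all).
So G has 7 subgroups of order 2.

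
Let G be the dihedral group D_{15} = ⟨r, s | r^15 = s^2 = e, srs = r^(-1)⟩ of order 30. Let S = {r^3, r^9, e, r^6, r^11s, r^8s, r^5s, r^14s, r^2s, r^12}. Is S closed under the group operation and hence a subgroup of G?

Yes

|S| = 10 divides |G| = 30, consistent with Lagrange.
S contains the identity, every element's inverse is in S, and S is closed under ·: it is a subgroup.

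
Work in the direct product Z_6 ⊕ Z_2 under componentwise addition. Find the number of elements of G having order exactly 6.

An element (a,b) has order lcm(ord(a), ord(b)); count pairs with lcm equal to 6.
Enumerating gives 6 such elements.

6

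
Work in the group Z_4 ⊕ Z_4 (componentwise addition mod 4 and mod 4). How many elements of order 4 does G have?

12

An element (a,b) has order lcm(ord(a), ord(b)); count pairs with lcm equal to 4.
Enumerating gives 12 such elements.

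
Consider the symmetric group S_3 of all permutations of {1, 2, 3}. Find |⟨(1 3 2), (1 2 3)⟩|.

|⟨(1 3 2)⟩| = 3 and |⟨(1 2 3)⟩| = 3, so |H| is a multiple of lcm(3, 3) = 3 and divides |G| = 6.
Closing under the operation: H = {e, (1 2 3), (1 3 2)}, so |H| = 3.

3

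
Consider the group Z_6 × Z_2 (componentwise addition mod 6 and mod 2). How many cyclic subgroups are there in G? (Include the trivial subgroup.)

8

Group the elements of G by the cyclic subgroup they generate; each cyclic subgroup of order d accounts for φ(d) elements.
Cyclic subgroups by order — order 1: 1; order 2: 3; order 3: 1; order 6: 3.
Total: 8.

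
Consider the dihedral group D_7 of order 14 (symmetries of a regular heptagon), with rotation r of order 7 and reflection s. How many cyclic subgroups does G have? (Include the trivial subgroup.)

9

Each element a generates a cyclic subgroup ⟨a⟩; distinct elements may generate the same one (a cyclic group of order d has φ(d) generators).
Cyclic subgroups by order — order 1: 1; order 2: 7; order 7: 1.
Total: 9.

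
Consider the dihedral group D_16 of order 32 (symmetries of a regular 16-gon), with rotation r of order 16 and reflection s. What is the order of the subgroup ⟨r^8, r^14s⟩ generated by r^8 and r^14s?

4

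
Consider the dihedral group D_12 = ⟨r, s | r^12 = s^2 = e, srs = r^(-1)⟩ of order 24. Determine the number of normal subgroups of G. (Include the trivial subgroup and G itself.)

G has 34 subgroups. Checking conjugation-invariance by order — order 1: 1/1 normal; order 2: 1/13 normal; order 3: 1/1 normal; order 4: 1/7 normal; order 6: 1/5 normal; order 8: 0/3 normal; order 12: 3/3 normal; order 24: 1/1 normal.
Total normal subgroups: 9.

9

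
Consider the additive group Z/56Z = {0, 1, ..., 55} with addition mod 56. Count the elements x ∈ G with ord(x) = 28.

In a cyclic group of order 56, the number of elements of order d (for d | 56) is φ(d).
φ(28) = 12.

12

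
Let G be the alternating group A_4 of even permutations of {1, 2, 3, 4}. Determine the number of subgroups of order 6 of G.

0

|G| = 12 and 6 | 12, so subgroups of order 6 are possible by Lagrange.
Checking all subgroups of G, none has order 6.
So G has 0 subgroups of order 6.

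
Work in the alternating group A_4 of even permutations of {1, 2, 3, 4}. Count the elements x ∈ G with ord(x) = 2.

3

The elements of order 2 are: (1 2)(3 4), (1 3)(2 4), (1 4)(2 3).
That's 3.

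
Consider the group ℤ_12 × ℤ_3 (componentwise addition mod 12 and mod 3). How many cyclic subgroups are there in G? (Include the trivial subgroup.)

15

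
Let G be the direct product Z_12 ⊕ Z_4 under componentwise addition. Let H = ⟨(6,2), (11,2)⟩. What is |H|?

24

|⟨(6,2)⟩| = 2 and |⟨(11,2)⟩| = 12, so |H| is a multiple of lcm(2, 12) = 12 and divides |G| = 48.
Closing under the operation: H = {(0,0), (0,2), (1,0), (1,2), (2,0), (2,2), (3,0), (3,2), (4,0), (4,2), (5,0), (5,2), (6,0), (6,2), (7,0), (7,2), (8,0), (8,2), (9,0), (9,2), (10,0), (10,2), (11,0), (11,2)}, so |H| = 24.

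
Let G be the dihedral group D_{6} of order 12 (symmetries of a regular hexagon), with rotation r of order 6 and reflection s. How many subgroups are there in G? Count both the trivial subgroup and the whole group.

|G| = 12, so by Lagrange every subgroup order divides 12. Divisors: 1, 2, 3, 4, 6, 12.
Subgroups by order — order 1: 1; order 2: 7; order 3: 1; order 4: 3; order 6: 3; order 12: 1.
Total: 1 + 7 + 1 + 3 + 3 + 1 = 16.

16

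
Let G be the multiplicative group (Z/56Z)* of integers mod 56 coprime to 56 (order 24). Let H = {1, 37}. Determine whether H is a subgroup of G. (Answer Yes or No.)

No

37 ∈ H but its inverse 53 ∉ H, so H is not a subgroup.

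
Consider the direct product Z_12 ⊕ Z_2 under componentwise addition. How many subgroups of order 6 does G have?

3

|G| = 24 and 6 | 24, so subgroups of order 6 are possible by Lagrange.
The subgroups of order 6 are: {(0,0), (0,1), (4,0), (4,1), (8,0), (8,1)}; {(0,0), (2,0), (4,0), (6,0), (8,0), (10,0)}; {(0,0), (2,1), (4,0), (6,1), (8,0), (10,1)}.
So G has 3 subgroups of order 6.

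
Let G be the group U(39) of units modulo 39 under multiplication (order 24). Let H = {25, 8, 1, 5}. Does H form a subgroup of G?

|H| = 4 divides |G| = 24, consistent with Lagrange.
H contains the identity, every element's inverse is in H, and H is closed under ·: it is a subgroup.
In fact H = ⟨8⟩.

Yes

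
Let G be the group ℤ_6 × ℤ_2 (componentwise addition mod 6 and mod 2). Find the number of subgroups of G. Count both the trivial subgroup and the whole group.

10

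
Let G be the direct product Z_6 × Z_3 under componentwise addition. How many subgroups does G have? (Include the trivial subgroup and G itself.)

12

|G| = 18, so by Lagrange every subgroup order divides 18. Divisors: 1, 2, 3, 6, 9, 18.
Subgroups by order — order 1: 1; order 2: 1; order 3: 4; order 6: 4; order 9: 1; order 18: 1.
Total: 1 + 1 + 4 + 4 + 1 + 1 = 12.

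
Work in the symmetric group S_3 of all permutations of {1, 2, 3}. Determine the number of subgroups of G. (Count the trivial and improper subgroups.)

|G| = 6, so by Lagrange every subgroup order divides 6. Divisors: 1, 2, 3, 6.
Subgroups by order — order 1: 1; order 2: 3; order 3: 1; order 6: 1.
Total: 1 + 3 + 1 + 1 = 6.

6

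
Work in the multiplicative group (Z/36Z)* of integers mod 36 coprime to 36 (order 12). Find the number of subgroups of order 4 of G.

1

|G| = 12 and 4 | 12, so subgroups of order 4 are possible by Lagrange.
The subgroups of order 4 are: {1, 17, 19, 35}.
So G has 1 subgroup of order 4.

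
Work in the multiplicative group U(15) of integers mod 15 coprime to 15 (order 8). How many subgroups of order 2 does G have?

3

|G| = 8 and 2 | 8, so subgroups of order 2 are possible by Lagrange.
The subgroups of order 2 are: {1, 11}; {1, 14}; {1, 4}.
So G has 3 subgroups of order 2.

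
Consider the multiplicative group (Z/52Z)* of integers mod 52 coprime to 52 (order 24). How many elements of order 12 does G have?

8

The elements of order 12 are: 7, 11, 15, 19, 33, 37, 41, 45.
That's 8.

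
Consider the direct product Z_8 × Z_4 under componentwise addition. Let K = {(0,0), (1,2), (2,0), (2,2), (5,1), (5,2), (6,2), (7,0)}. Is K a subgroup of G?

(1,2) ∈ K but its inverse (7,2) ∉ K, so K is not a subgroup.

No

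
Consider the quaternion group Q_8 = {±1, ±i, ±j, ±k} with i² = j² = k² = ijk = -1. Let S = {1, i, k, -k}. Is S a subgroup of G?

No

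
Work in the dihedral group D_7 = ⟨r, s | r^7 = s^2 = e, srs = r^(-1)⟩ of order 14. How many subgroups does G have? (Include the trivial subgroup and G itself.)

|G| = 14, so by Lagrange every subgroup order divides 14. Divisors: 1, 2, 7, 14.
Subgroups by order — order 1: 1; order 2: 7; order 7: 1; order 14: 1.
Total: 1 + 7 + 1 + 1 = 10.

10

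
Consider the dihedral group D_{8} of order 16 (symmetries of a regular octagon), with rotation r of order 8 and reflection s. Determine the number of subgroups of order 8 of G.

3

|G| = 16 and 8 | 16, so subgroups of order 8 are possible by Lagrange.
The subgroups of order 8 are: {e, r, r^2, r^3, r^4, r^5, r^6, r^7}; {e, r^2, r^4, r^6, s, r^2s, r^4s, r^6s}; {e, r^2, r^4, r^6, rs, r^3s, r^5s, r^7s}.
So G has 3 subgroups of order 8.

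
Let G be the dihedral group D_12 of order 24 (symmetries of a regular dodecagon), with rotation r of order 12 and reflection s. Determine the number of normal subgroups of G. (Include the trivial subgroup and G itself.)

9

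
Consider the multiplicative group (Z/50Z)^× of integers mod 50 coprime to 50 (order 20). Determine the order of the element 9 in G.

10

Compute successive powers of 9 mod 50: 9, 31, 29, 11, 49, 41, 19, 21, …; 9^10 ≡ 1 (mod 50).
So |⟨9⟩| = 10.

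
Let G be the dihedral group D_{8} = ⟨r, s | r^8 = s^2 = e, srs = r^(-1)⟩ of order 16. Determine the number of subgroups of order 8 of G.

|G| = 16 and 8 | 16, so subgroups of order 8 are possible by Lagrange.
The subgroups of order 8 are: {e, r, r^2, r^3, r^4, r^5, r^6, r^7}; {e, r^2, r^4, r^6, s, r^2s, r^4s, r^6s}; {e, r^2, r^4, r^6, rs, r^3s, r^5s, r^7s}.
So G has 3 subgroups of order 8.

3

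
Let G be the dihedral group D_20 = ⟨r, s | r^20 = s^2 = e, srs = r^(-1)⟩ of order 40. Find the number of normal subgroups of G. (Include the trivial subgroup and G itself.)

9

G has 48 subgroups. Checking conjugation-invariance by order — order 1: 1/1 normal; order 2: 1/21 normal; order 4: 1/11 normal; order 5: 1/1 normal; order 8: 0/5 normal; order 10: 1/5 normal; order 20: 3/3 normal; order 40: 1/1 normal.
Total normal subgroups: 9.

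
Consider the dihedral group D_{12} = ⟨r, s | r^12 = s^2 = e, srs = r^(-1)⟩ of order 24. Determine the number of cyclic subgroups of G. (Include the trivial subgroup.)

18

A cyclic subgroup of order d is generated by each of its φ(d) elements of order d, so the cyclic subgroups of order d number (#elements of order d)/φ(d).
Cyclic subgroups by order — order 1: 1; order 2: 13; order 3: 1; order 4: 1; order 6: 1; order 12: 1.
Total: 18.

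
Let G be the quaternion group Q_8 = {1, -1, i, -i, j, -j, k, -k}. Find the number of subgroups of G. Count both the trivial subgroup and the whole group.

6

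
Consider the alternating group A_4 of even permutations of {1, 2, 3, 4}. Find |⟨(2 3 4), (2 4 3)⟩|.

3

|⟨(2 3 4)⟩| = 3 and |⟨(2 4 3)⟩| = 3, so |H| is a multiple of lcm(3, 3) = 3 and divides |G| = 12.
Closing under the operation: H = {e, (2 3 4), (2 4 3)}, so |H| = 3.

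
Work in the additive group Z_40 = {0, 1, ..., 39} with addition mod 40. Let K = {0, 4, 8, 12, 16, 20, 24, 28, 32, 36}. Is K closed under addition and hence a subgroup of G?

Yes

|K| = 10 divides |G| = 40, consistent with Lagrange.
K contains the identity, every element's inverse is in K, and K is closed under +: it is a subgroup.
In fact K = ⟨4⟩.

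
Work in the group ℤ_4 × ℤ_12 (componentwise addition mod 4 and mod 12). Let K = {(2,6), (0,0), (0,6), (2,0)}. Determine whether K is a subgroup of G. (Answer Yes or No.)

Yes

|K| = 4 divides |G| = 48, consistent with Lagrange.
K contains the identity, every element's inverse is in K, and K is closed under +: it is a subgroup.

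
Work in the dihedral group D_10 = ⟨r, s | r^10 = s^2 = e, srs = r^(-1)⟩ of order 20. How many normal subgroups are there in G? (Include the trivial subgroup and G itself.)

7

G has 22 subgroups. Checking conjugation-invariance by order — order 1: 1/1 normal; order 2: 1/11 normal; order 4: 0/5 normal; order 5: 1/1 normal; order 10: 3/3 normal; order 20: 1/1 normal.
Total normal subgroups: 7.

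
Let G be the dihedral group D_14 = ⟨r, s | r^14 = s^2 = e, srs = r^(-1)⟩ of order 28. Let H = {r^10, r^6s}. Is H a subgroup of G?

The identity e ∉ H, so H is not a subgroup.

No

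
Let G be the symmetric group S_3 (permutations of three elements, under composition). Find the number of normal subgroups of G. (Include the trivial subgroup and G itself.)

G has 6 subgroups. Checking conjugation-invariance by order — order 1: 1/1 normal; order 2: 0/3 normal; order 3: 1/1 normal; order 6: 1/1 normal.
Total normal subgroups: 3.

3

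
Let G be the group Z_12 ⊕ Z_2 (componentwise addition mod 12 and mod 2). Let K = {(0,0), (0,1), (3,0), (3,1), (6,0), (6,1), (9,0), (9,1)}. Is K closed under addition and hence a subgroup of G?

Yes

|K| = 8 divides |G| = 24, consistent with Lagrange.
K contains the identity, every element's inverse is in K, and K is closed under +: it is a subgroup.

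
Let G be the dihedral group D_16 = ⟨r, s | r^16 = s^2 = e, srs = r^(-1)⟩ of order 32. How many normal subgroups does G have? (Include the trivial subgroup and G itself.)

8

G has 36 subgroups. Checking conjugation-invariance by order — order 1: 1/1 normal; order 2: 1/17 normal; order 4: 1/9 normal; order 8: 1/5 normal; order 16: 3/3 normal; order 32: 1/1 normal.
Total normal subgroups: 8.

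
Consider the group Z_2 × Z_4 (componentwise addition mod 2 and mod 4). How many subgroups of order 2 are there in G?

|G| = 8 and 2 | 8, so subgroups of order 2 are possible by Lagrange.
The subgroups of order 2 are: {(0,0), (0,2)}; {(0,0), (1,0)}; {(0,0), (1,2)}.
So G has 3 subgroups of order 2.

3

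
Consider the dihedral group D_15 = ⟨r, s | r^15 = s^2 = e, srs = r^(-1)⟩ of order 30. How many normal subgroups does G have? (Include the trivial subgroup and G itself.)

G has 28 subgroups. Checking conjugation-invariance by order — order 1: 1/1 normal; order 2: 0/15 normal; order 3: 1/1 normal; order 5: 1/1 normal; order 6: 0/5 normal; order 10: 0/3 normal; order 15: 1/1 normal; order 30: 1/1 normal.
Total normal subgroups: 5.

5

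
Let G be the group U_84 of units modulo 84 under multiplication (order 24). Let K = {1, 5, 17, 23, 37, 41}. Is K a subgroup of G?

No

37 ∈ K but its inverse 25 ∉ K, so K is not a subgroup.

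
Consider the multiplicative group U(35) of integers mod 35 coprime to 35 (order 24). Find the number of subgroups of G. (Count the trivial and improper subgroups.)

|G| = 24, so by Lagrange every subgroup order divides 24. Divisors: 1, 2, 3, 4, 6, 8, 12, 24.
Subgroups by order — order 1: 1; order 2: 3; order 3: 1; order 4: 3; order 6: 3; order 8: 1; order 12: 3; order 24: 1.
Total: 1 + 3 + 1 + 3 + 3 + 1 + 3 + 1 = 16.

16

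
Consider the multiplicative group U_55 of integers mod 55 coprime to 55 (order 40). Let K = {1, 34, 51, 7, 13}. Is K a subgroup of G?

51 ∈ K but its inverse 41 ∉ K, so K is not a subgroup.

No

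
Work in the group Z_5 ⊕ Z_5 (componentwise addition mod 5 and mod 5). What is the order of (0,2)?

5

The order of (0,2) in Z_5 × Z_5 is lcm(ord(0) in Z_5, ord(2) in Z_5).
ord(0) = 1 and ord(2) = 5, so |⟨(0,2)⟩| = lcm(1, 5) = 5.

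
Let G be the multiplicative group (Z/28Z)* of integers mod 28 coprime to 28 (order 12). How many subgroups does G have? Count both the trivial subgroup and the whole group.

10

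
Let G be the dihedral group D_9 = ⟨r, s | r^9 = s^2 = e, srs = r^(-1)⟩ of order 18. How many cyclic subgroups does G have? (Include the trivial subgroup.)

Group the elements of G by the cyclic subgroup they generate; each cyclic subgroup of order d accounts for φ(d) elements.
Cyclic subgroups by order — order 1: 1; order 2: 9; order 3: 1; order 9: 1.
Total: 12.

12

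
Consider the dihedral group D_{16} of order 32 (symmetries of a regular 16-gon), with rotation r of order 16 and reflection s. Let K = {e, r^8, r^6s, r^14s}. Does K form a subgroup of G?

Yes

|K| = 4 divides |G| = 32, consistent with Lagrange.
K contains the identity, every element's inverse is in K, and K is closed under ·: it is a subgroup.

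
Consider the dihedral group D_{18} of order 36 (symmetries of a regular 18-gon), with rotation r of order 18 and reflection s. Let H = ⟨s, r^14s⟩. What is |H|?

18

|⟨s⟩| = 2 and |⟨r^14s⟩| = 2, so |H| is a multiple of lcm(2, 2) = 2 and divides |G| = 36.
Closing under the operation: H = {e, r^2, r^4, r^6, r^8, r^10, r^12, r^14, r^16, s, r^2s, r^4s, r^6s, r^8s, r^10s, r^12s, r^14s, r^16s}, so |H| = 18.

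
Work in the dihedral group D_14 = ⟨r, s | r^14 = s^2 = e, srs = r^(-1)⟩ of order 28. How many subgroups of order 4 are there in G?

|G| = 28 and 4 | 28, so subgroups of order 4 are possible by Lagrange.
The subgroups of order 4 are: {e, r^7, r^3s, r^10s}; {e, r^7, r^4s, r^11s}; {e, r^7, r^5s, r^12s}; {e, r^7, r^6s, r^13s}; … (7 in all).
So G has 7 subgroups of order 4.

7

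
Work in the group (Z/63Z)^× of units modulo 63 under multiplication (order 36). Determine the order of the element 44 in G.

Compute successive powers of 44 mod 63: 44, 46, 8, 37, 53, 1; 44^6 ≡ 1 (mod 63).
So |⟨44⟩| = 6.

6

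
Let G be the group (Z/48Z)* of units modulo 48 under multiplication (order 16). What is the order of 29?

4

Compute successive powers of 29 mod 48: 29, 25, 5, 1; 29^4 ≡ 1 (mod 48).
So |⟨29⟩| = 4.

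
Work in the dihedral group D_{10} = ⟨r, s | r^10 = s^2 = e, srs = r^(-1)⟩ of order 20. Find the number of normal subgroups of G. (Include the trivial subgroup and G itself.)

G has 22 subgroups. Checking conjugation-invariance by order — order 1: 1/1 normal; order 2: 1/11 normal; order 4: 0/5 normal; order 5: 1/1 normal; order 10: 3/3 normal; order 20: 1/1 normal.
Total normal subgroups: 7.

7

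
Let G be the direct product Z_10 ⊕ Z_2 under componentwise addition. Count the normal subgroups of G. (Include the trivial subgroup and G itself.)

G is abelian, so every subgroup is normal.
G has 10 subgroups in total, hence 10 normal subgroups.

10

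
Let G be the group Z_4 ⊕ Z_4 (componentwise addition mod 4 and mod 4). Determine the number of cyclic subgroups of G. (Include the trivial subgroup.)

10

A cyclic subgroup of order d is generated by each of its φ(d) elements of order d, so the cyclic subgroups of order d number (#elements of order d)/φ(d).
Cyclic subgroups by order — order 1: 1; order 2: 3; order 4: 6.
Total: 10.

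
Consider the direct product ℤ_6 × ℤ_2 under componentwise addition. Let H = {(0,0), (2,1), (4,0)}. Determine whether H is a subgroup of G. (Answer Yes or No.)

No

(4,0) ∈ H but its inverse (2,0) ∉ H, so H is not a subgroup.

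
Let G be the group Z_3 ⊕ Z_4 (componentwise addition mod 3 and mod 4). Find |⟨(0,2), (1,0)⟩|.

6

|⟨(0,2)⟩| = 2 and |⟨(1,0)⟩| = 3, so |H| is a multiple of lcm(2, 3) = 6 and divides |G| = 12.
Closing under the operation: H = {(0,0), (0,2), (1,0), (1,2), (2,0), (2,2)}, so |H| = 6.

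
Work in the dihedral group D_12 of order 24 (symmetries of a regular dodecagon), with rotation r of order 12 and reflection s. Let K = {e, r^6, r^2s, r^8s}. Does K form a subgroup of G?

Yes

|K| = 4 divides |G| = 24, consistent with Lagrange.
K contains the identity, every element's inverse is in K, and K is closed under ·: it is a subgroup.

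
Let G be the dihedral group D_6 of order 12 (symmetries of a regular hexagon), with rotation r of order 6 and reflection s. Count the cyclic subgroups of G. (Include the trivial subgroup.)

Group the elements of G by the cyclic subgroup they generate; each cyclic subgroup of order d accounts for φ(d) elements.
Cyclic subgroups by order — order 1: 1; order 2: 7; order 3: 1; order 6: 1.
Total: 10.

10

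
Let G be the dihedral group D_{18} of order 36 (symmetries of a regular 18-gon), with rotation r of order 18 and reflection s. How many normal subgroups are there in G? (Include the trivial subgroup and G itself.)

9

G has 45 subgroups. Checking conjugation-invariance by order — order 1: 1/1 normal; order 2: 1/19 normal; order 3: 1/1 normal; order 4: 0/9 normal; order 6: 1/7 normal; order 9: 1/1 normal; order 12: 0/3 normal; order 18: 3/3 normal; order 36: 1/1 normal.
Total normal subgroups: 9.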